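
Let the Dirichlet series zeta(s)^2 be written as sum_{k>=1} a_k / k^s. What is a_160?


The Dirichlet convolution of the constant function 1 with itself gives (1 * 1)(k) = sum_{d | k} 1 = d(k), the number of positive divisors of k.
Since zeta(s) = sum_{k>=1} 1/k^s, we have zeta(s)^2 = sum_{k>=1} d(k)/k^s, so a_k = d(k).
For k = 160: the divisors are 1, 2, 4, 5, 8, 10, 16, 20, 32, 40, 80, 160.
Count = 12.

12


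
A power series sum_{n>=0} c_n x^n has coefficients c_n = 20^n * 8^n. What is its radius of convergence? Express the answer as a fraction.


By the root test (Cauchy-Hadamard), the radius is R = 1 / limsup_n |c_n|^(1/n).
Here |c_n|^(1/n) = (20^n * 8^n)^(1/n) = 20 * 8 = 160 for all n.
So R = 1/160 = 1/160.

1/160


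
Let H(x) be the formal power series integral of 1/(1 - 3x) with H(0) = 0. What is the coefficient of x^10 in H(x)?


1/(1 - 3x) = sum_{k>=0} 3^k x^k. Integrating termwise with H(0) = 0:
H(x) = sum_{k>=0} 3^k x^(k+1) / (k+1) = sum_{m>=1} 3^(m-1) x^m / m.
For m = 10: 3^9/10 = 19683/10 = 19683/10.

19683/10


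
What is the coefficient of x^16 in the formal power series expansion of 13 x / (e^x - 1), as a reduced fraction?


The exponential generating function for Bernoulli numbers is
x / (e^x - 1) = sum_{k>=0} B_k x^k / k!.
So the coefficient of x^16 in 13 x / (e^x - 1) is 13 B_16 / 16!.
Computing: B_16 = -3617/510, 16! = 20922789888000, giving
13 * -3617/510 / 20922789888000 = -3617/820817141760000.

-3617/820817141760000


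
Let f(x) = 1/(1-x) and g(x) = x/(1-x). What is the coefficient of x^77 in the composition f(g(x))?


First simplify the composition: f(g(x)) = 1/(1 - x/(1-x)) = (1-x)/((1-x) - x) = (1-x)/(1-2x).
Now extract the coefficient. Write (1-x)/(1-2x) = 1/(1-2x) - x/(1-2x).
The coefficient of x^n in 1/(1-2x) is 2^n, and in x/(1-2x) is 2^(n-1) (for n >= 1).
So the coefficient of x^77 is 2^77 - 2^76 = 151115727451828646838272 - 75557863725914323419136 = 75557863725914323419136.

75557863725914323419136


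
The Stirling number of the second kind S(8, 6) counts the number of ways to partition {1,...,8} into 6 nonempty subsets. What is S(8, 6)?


Using the explicit formula S(n,k) = (1/k!) sum_{j=0}^{k} (-1)^(k-j) C(k,j) j^n:
S(8, 6) = 266
Equivalently, S(n,k) is n! times the coefficient of x^n in the EGF (e^x - 1)^k / k!.

266


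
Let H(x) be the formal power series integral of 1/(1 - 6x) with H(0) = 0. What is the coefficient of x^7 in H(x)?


1/(1 - 6x) = sum_{k>=0} 6^k x^k. Integrating termwise with H(0) = 0:
H(x) = sum_{k>=0} 6^k x^(k+1) / (k+1) = sum_{m>=1} 6^(m-1) x^m / m.
For m = 7: 6^6/7 = 46656/7 = 46656/7.

46656/7


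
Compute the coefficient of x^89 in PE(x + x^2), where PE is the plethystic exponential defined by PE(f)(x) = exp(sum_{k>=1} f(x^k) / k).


With f(x) = x + x^2, the exponent is sum_{k>=1} (x^k + x^(2k)) / k = -ln(1 - x) - ln(1 - x^2). Exponentiating:
PE(x + x^2) = 1 / ((1 - x)(1 - x^2)).
This is the generating function for partitions of n into parts of size 1 or 2. The number of 2's can be any j in 0..44, and the rest are 1's, so
[x^89] = floor(89/2) + 1 = 45.

45


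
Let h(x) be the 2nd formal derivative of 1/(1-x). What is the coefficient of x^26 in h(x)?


Differentiating 2 times: d^2/dx^2 [1/(1-x)] = 2!/(1-x)^3.
The expansion 1/(1-x)^3 = sum_{k>=0} C(k+2, 2) x^k, so the coefficient of x^n in 2!/(1-x)^3 is 2! * C(n+2, 2).
For n = 26: 2 * C(28, 2) = 2 * 378 = 756

756


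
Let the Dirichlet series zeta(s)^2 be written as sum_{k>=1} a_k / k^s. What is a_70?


The Dirichlet convolution of the constant function 1 with itself gives (1 * 1)(k) = sum_{d | k} 1 = d(k), the number of positive divisors of k.
Since zeta(s) = sum_{k>=1} 1/k^s, we have zeta(s)^2 = sum_{k>=1} d(k)/k^s, so a_k = d(k).
For k = 70: the divisors are 1, 2, 5, 7, 10, 14, 35, 70.
Count = 8.

8


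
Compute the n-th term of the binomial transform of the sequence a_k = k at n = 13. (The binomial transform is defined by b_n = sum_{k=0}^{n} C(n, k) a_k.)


With a_k = k, b_n = sum_{k=0}^{n} C(n, k) k. Using k * C(n, k) = n * C(n-1, k-1) gives b_n = n * sum_{k>=1} C(n-1, k-1) = n * 2^(n-1).
For n = 13: 13 * 2^12 = 13 * 4096 = 53248.

53248


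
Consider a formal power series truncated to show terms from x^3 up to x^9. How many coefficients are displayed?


From x^3 to x^9 inclusive, the count is 9 - 3 + 1 = 7.

7


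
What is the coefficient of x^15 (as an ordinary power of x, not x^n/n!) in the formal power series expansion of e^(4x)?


The exponential series is e^y = sum_{k>=0} y^k / k!. Substituting y = 4x gives
e^(4x) = sum_{k>=0} 4^k x^k / k!.
So the coefficient of x^n is a^n/n! with a = 4, n = 15:
4^15 / 15! = 1073741824/1307674368000 = 524288/638512875

524288/638512875


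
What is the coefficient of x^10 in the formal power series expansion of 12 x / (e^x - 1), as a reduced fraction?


The exponential generating function for Bernoulli numbers is
x / (e^x - 1) = sum_{k>=0} B_k x^k / k!.
So the coefficient of x^10 in 12 x / (e^x - 1) is 12 B_10 / 10!.
Computing: B_10 = 5/66, 10! = 3628800, giving
12 * 5/66 / 3628800 = 1/3991680.

1/3991680


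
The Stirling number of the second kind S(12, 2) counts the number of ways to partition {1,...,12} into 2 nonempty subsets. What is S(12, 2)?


Using the explicit formula S(n,k) = (1/k!) sum_{j=0}^{k} (-1)^(k-j) C(k,j) j^n:
S(12, 2) = 2047
Equivalently, S(n,k) is n! times the coefficient of x^n in the EGF (e^x - 1)^k / k!.

2047


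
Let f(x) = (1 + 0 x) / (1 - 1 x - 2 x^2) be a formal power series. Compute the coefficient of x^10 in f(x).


Write f(x) = sum_{k>=0} a_k x^k. Multiplying both sides by 1 - 1 x - 2 x^2 gives
(1 - 1 x - 2 x^2) sum_{k>=0} a_k x^k = 1 + 0 x.
Matching coefficients:
 x^0: a_0 = 1
 x^1: a_1 - 1 a_0 = 0  =>  a_1 = 1*1 + 0 = 1
 x^k (k >= 2): a_k = 1 a_{k-1} + 2 a_{k-2}.
Iterating: a_2 = 3, a_3 = 5, a_4 = 11, a_5 = 21, a_6 = 43, a_7 = 85, a_8 = 171, a_9 = 341, a_10 = 683.
So the coefficient of x^10 is 683.

683


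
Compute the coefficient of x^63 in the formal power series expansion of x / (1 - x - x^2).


Let f(x) = sum_{k>=0} a_k x^k. Multiplying f(x) * (1 - x - x^2) = x and matching coefficients gives a_0 = 0, a_1 = 1, and a_k = a_{k-1} + a_{k-2} for k >= 2. These are the Fibonacci numbers F_k.
Iterating from F_0 = 0, F_1 = 1:
F_0=0, F_1=1, F_2=1, F_3=2, F_4=3, F_5=5, F_6=8, F_7=13, F_8=21, F_9=34, ...
F_63 = 6557470319842.

6557470319842


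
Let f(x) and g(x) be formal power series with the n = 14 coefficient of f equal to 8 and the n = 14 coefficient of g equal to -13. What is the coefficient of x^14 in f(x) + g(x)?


Addition of formal power series is termwise.
The coefficient of x^14 in f + g = 8 + -13
= -5

-5


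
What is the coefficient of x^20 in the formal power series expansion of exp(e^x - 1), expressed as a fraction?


exp(e^x - 1) is the exponential generating function for the Bell numbers Bell_k: exp(e^x - 1) = sum_{k>=0} Bell_k x^k / k!.
So the coefficient of x^20 in exp(e^x - 1) is Bell_20 / 20!.
Computing: Bell_20 = 51724158235372 and 20! = 2432902008176640000, giving
51724158235372/2432902008176640000 = 263898766507/12412765347840000.

263898766507/12412765347840000


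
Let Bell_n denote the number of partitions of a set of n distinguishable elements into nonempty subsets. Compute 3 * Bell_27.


Bell_27 can be computed from the Bell triangle or from Dobinski's identity Bell_n = (1/e) * sum_{k>=0} k^n / k!.
Computing Bell_27 = 545717047936059989389.
Then 3 * 545717047936059989389 = 1637151143808179968167.

1637151143808179968167


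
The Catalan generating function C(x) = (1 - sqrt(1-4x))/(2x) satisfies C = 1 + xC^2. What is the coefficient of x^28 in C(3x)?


Substituting x -> 3x scales the n-th coefficient by 3^n, so [x^28] C(3x) = 3^28 * C_28.
C_28 = C(2*28, 28)/(29) = 7648690600760440/29 = 263747951750360.
So 3^28 * 263747951750360 = 22876792454961 * 263747951750360 = 6033707152614053521415535960.

6033707152614053521415535960


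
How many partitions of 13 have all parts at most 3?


Using the generating function (1-x)^(-1)(1-x^2)^(-1)(1-x^3)^(-1),
the coefficient of x^13 counts these restricted partitions.
Result = 21

21


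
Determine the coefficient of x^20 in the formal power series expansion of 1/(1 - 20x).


The geometric series identity gives 1/(1 - c x) = sum_{k>=0} c^k x^k, so the coefficient of x^k is c^k.
Here c = 20 and k = 20.
Computing: 20^20 = 104857600000000000000000000

104857600000000000000000000


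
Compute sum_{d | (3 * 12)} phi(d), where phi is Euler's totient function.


First, 3 * 12 = 36. One classical identity is sum_{d | n} phi(d) = n (each k in [1, n] has a unique gcd with n, and among the k's with gcd(k, n) = n/d there are phi(d) of them). So the sum equals 36. We also verify directly:
Divisors of 36: 1, 2, 3, 4, 6, 9, 12, 18, 36.
phi values: 1, 1, 2, 2, 2, 6, 4, 6, 12.
Sum = 36.

36


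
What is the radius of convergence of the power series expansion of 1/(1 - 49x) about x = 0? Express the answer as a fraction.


Expanding 1/(1 - 49x) = sum_{k>=0} 49^k x^k, the series converges when |49x| < 1, i.e., |x| < 1/49.
So the radius of convergence is 1/49 = 1/49.

1/49


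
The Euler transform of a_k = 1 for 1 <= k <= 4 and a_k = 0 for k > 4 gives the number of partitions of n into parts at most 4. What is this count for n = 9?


Partitions of 9 into parts at most 4:
Using generating function (1-x)^(-1)(1-x^2)^(-1)...(1-x^4)^(-1),
the coefficient of x^9 = 18

18


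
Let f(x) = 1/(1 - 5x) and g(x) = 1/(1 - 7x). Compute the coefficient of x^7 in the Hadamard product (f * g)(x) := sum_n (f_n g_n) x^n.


f has coefficients f_k = 5^k and g has coefficients g_k = 7^k, so the Hadamard product has coefficient (f*g)_k = 5^k * 7^k = 35^k.
For k = 7: 35^7 = 64339296875.

64339296875


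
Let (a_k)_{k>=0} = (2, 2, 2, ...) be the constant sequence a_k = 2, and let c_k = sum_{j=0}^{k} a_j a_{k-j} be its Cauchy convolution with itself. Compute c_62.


Since a_j = 2 for all j >= 0, the convolution sum becomes
c_k = sum_{j=0}^{k} 2 * 2 = 4 * (k + 1).
Equivalently, the generating function of (a_k) is 2/(1 - x) and its square is 4/(1 - x)^2 = sum_{k>=0} 4(k + 1) x^k.
For k = 62: 4 * 63 = 252.

252


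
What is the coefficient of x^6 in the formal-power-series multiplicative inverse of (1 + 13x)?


The inverse is 1/(1 + 13x). Apply the geometric identity 1/(1 - y) = sum_{k>=0} y^k with y = -13x:
1/(1 + 13x) = sum_{k>=0} (-13)^k x^k.
So the coefficient of x^6 is (-13)^6 = 4826809.

4826809


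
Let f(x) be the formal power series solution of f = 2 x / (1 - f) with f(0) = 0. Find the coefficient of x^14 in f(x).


Apply Lagrange inversion: f = 2 x * phi(f) with phi(t) = 1/(1 - t), so
[x^n] f = 2^n * (1/n) [t^(n-1)] phi(t)^n = 2^n * (1/n) [t^(n-1)] (1 - t)^(-n) = 2^n * (1/n) C(2n - 2, n - 1) = 2^n * C_{n-1}.
For n = 14: C_13 = C(26, 13) / 14 = 10400600/14 = 742900.
With the 2^14 = 16384 factor, the coefficient is 16384 * 742900 = 12171673600.

12171673600


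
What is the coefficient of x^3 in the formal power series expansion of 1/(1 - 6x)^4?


The general identity 1/(1 - c x)^r = sum_{k>=0} c^k C(k + r - 1, r - 1) x^k follows by substituting y = c x into 1/(1 - y)^r = sum_{k>=0} C(k + r - 1, r - 1) y^k.
For c = 6, r = 4, k = 3:
6^3 * C(6, 3) = 216 * 20 = 4320.

4320


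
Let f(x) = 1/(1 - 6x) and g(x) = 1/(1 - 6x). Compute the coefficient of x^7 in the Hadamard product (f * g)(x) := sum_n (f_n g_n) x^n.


f has coefficients f_k = 6^k and g has coefficients g_k = 6^k, so the Hadamard product has coefficient (f*g)_k = 6^k * 6^k = 36^k.
For k = 7: 36^7 = 78364164096.

78364164096


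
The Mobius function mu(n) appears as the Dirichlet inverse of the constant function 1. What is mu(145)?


145 = 5 * 29 (all distinct primes).
mu(145) = (-1)^2 = 1

1


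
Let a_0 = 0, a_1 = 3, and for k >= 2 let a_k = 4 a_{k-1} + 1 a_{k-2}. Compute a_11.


Iterating the recurrence forward:
a_0 = 0
a_1 = 3
a_2 = 4*3 + 1*0 = 12
a_3 = 4*12 + 1*3 = 51
a_4 = 4*51 + 1*12 = 216
a_5 = 4*216 + 1*51 = 915
a_6 = 4*915 + 1*216 = 3876
a_7 = 4*3876 + 1*915 = 16419
a_8 = 4*16419 + 1*3876 = 69552
a_9 = 4*69552 + 1*16419 = 294627
a_10 = 4*294627 + 1*69552 = 1248060
a_11 = 4*1248060 + 1*294627 = 5286867
So a_11 = 5286867.

5286867


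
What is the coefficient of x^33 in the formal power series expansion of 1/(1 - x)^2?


The negative binomial / multiset identity is
1/(1 - x)^r = sum_{k>=0} C(k + r - 1, r - 1) x^k.
Here r = 2 and k = 33, so the coefficient is
C(33 + 1, 1) = C(34, 1)
= 34

34


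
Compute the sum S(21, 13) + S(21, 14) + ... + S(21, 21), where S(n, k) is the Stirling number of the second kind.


By definition, S(n, k) counts partitions of an n-set into exactly k nonempty blocks.
Computing row n = 21 for k = 13..21:
S(21, k): 1204909218331, 149304004500, 13087462580, 809944464, 34952799, 1023435, 19285, 210, 1
Sum = 1368146625605.

1368146625605


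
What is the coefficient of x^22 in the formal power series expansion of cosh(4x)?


The Maclaurin series is cosh(t) = sum_{m>=0} t^(2m) / (2m)!, so substituting t = 4x, only even powers of x are nonzero, with coefficient of x^(2m) equal to 4^(2m) / (2m)!.
For x^22 the coefficient is 4^22/22! = 17592186044416/1124000727777607680000 = 33554432/2143861251406875.

33554432/2143861251406875


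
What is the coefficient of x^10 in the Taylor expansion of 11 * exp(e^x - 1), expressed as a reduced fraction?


exp(e^x - 1) = sum_{k>=0} Bell_k x^k / k!, where Bell_k is the k-th Bell number.
So the coefficient of x^10 is 11 * Bell_10 / 10!.
Computing: Bell_10 = 115975 and 10! = 3628800, giving
11 * 115975/3628800 = 51029/145152.

51029/145152


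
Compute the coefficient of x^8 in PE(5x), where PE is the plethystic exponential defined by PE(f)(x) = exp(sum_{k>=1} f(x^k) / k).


With f(x) = 5x, the exponent is sum_{k>=1} 5 x^k / k = 5 * (-ln(1 - x)). Exponentiating:
PE(5x) = exp(-5 ln(1 - x)) = 1/(1 - x)^5.
By the negative binomial expansion, [x^n] 1/(1 - x)^5 = C(n + 4, 4).
For n = 8: C(12, 4) = 495.

495


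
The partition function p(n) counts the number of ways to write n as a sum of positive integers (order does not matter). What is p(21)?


Using the generating function prod_{k>=1} 1/(1-x^k), we compute p(21).
By dynamic programming over parts 1 through 21:
p(21) = 792

792


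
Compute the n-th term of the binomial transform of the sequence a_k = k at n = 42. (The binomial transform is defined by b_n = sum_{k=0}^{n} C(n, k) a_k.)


With a_k = k, b_n = sum_{k=0}^{n} C(n, k) k. Using k * C(n, k) = n * C(n-1, k-1) gives b_n = n * sum_{k>=1} C(n-1, k-1) = n * 2^(n-1).
For n = 42: 42 * 2^41 = 42 * 2199023255552 = 92358976733184.

92358976733184


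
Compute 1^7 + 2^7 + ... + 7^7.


This power sum has a closed form given by Faulhaber's formula
sum_{k=1}^{m} k^p = (1 / (p + 1)) * sum_{j=0}^{p} C(p + 1, j) B_j m^(p + 1 - j),
but for small m direct computation is fastest:
1 + 128 + 2187 + 16384 + 78125 + 279936 + 823543 = 1200304.

1200304


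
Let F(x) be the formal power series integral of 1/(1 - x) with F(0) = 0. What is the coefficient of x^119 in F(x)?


1/(1 - x) = sum_{k>=0} x^k. Integrating termwise and using F(0) = 0 gives
F(x) = sum_{k>=0} x^(k+1) / (k+1) = sum_{m>=1} x^m / m = -ln(1 - x).
So the coefficient of x^119 is 1/119 = 1/119.

1/119


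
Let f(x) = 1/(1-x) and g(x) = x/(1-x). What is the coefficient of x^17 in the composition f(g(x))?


First simplify the composition: f(g(x)) = 1/(1 - x/(1-x)) = (1-x)/((1-x) - x) = (1-x)/(1-2x).
Now extract the coefficient. Write (1-x)/(1-2x) = 1/(1-2x) - x/(1-2x).
The coefficient of x^n in 1/(1-2x) is 2^n, and in x/(1-2x) is 2^(n-1) (for n >= 1).
So the coefficient of x^17 is 2^17 - 2^16 = 131072 - 65536 = 65536.

65536


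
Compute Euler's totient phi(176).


phi(n) counts integers in [1, n] coprime to n. Using the multiplicative formula phi(n) = n * prod_{p | n} (1 - 1/p):
176 = 2^4 * 11, so
phi(176) = 176 * (1 - 1/2) * (1 - 1/11) = 80.

80


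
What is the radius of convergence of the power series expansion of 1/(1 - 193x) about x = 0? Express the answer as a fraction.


Expanding 1/(1 - 193x) = sum_{k>=0} 193^k x^k, the series converges when |193x| < 1, i.e., |x| < 1/193.
So the radius of convergence is 1/193 = 1/193.

1/193


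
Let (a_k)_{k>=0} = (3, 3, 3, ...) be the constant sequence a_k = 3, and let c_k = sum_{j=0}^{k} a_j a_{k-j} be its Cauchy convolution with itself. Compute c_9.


Since a_j = 3 for all j >= 0, the convolution sum becomes
c_k = sum_{j=0}^{k} 3 * 3 = 9 * (k + 1).
Equivalently, the generating function of (a_k) is 3/(1 - x) and its square is 9/(1 - x)^2 = sum_{k>=0} 9(k + 1) x^k.
For k = 9: 9 * 10 = 90.

90


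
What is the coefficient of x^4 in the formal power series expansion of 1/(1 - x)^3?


The expansion 1/(1 - x)^r = sum_{k>=0} C(k + r - 1, r - 1) x^k follows from the multiset / negative-binomial theorem (or from repeated differentiation of the geometric series).
For r = 3 and k = 4:
C(6, 2) = 720 / (2 * 24) = 15.

15


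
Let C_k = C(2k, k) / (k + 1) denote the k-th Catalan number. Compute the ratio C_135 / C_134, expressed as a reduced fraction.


Using C_k = (2k)! / (k! (k+1)!), the ratio C_{k+1}/C_k simplifies to
C_{k+1}/C_k = [(2k+2)! / ((k+1)! (k+2)!)] * [k! (k+1)! / (2k)!]
 = (2k+2)(2k+1) / ((k+1)(k+2)) = 2(2k+1) / (k+2).
For k = 134: 2(2*134 + 1) / (134 + 2) = 538/136 = 269/68.

269/68


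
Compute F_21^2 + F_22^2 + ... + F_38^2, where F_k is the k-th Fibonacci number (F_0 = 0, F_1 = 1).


There is a standard identity sum_{k=0}^{N} F_k^2 = F_N * F_{N+1} (proved inductively from the telescoping relation F_k^2 = F_k F_{k+1} - F_{k-1} F_k). Then
sum_{k=21}^{38} F_k^2 = F_38 F_39 - F_20 F_21.
Computing: F_38 = 39088169, F_39 = 63245986, F_20 = 6765, F_21 = 10946.
Sum = 39088169 * 63245986 - 6765 * 10946 = 2472169715289944.

2472169715289944


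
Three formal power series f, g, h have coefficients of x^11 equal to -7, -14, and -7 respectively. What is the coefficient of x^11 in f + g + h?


Series addition is componentwise:
-7 + -14 + -7
= -28

-28


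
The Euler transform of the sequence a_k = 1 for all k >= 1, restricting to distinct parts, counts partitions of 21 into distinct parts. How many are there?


Partitions of 21 into distinct parts can be computed via generating function.
Product (1+x)(1+x^2)(1+x^3)...
The coefficient of x^21 = 76

76


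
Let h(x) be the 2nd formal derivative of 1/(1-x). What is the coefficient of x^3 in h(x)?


Differentiating 2 times: d^2/dx^2 [1/(1-x)] = 2!/(1-x)^3.
The expansion 1/(1-x)^3 = sum_{k>=0} C(k+2, 2) x^k, so the coefficient of x^n in 2!/(1-x)^3 is 2! * C(n+2, 2).
For n = 3: 2 * C(5, 2) = 2 * 10 = 20

20


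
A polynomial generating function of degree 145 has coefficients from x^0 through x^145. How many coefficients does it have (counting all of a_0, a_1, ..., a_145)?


A polynomial of degree 145 takes the form a_0 + a_1 x + ... + a_145 x^145.
The number of coefficients is 145 + 1 = 146.

146


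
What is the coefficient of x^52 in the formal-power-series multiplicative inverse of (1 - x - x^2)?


Let the inverse be f(x) = sum_{k>=0} a_k x^k. From f(x) * (1 - x - x^2) = 1 and matching coefficients:
 x^0: a_0 = 1.
 x^1: a_1 - a_0 = 0, so a_1 = 1.
 x^k (k >= 2): a_k - a_{k-1} - a_{k-2} = 0, i.e. a_k = a_{k-1} + a_{k-2}.
This is the Fibonacci-type recurrence shifted so that a_0 = a_1 = 1.
Iterating: a_0=1, a_1=1, a_2=2, a_3=3, a_4=5, a_5=8, a_6=13, a_7=21, a_8=34, a_9=55, ...
a_52 = 53316291173.

53316291173


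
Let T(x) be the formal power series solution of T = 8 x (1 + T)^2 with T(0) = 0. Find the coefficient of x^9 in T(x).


Apply the Lagrange inversion formula: if T = 8 x * phi(T) with phi(t) = (1 + t)^2, then [x^n] T = 8^n * (1/n) [t^(n-1)] phi(t)^n = 8^n * (1/n) [t^(n-1)] (1 + t)^(2n) = 8^n * (1/n) C(2n, n-1).
Using the identity C(2n, n-1) = C(2n, n) * n / (n+1), the unscaled factor equals C(2n, n) / (n+1) = C_n, the n-th Catalan number.
For n = 9: C_9 = C(18, 9) / 10 = 48620/10 = 4862.
With the 8^9 = 134217728 factor, the coefficient is 134217728 * 4862 = 652566593536.

652566593536


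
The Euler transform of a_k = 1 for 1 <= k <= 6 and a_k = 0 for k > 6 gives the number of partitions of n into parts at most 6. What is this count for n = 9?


Partitions of 9 into parts at most 6:
Using generating function (1-x)^(-1)(1-x^2)^(-1)...(1-x^6)^(-1),
the coefficient of x^9 = 26

26


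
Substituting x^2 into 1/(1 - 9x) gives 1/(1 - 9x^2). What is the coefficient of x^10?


The coefficient of x^(2m) in 1/(1 - 9x^2) is 9^m.
With n = 10 = 2*5, the coefficient is 9^5 = 59049.

59049


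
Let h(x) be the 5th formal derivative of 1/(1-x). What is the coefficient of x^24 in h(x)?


Differentiating 5 times: d^5/dx^5 [1/(1-x)] = 5!/(1-x)^6.
The expansion 1/(1-x)^6 = sum_{k>=0} C(k+5, 5) x^k, so the coefficient of x^n in 5!/(1-x)^6 is 5! * C(n+5, 5).
For n = 24: 120 * C(29, 5) = 120 * 118755 = 14250600

14250600


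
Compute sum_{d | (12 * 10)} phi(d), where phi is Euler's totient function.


First, 12 * 10 = 120. One classical identity is sum_{d | n} phi(d) = n (each k in [1, n] has a unique gcd with n, and among the k's with gcd(k, n) = n/d there are phi(d) of them). So the sum equals 120. We also verify directly:
Divisors of 120: 1, 2, 3, 4, 5, 6, 8, 10, 12, 15, 20, 24, 30, 40, 60, 120.
phi values: 1, 1, 2, 2, 4, 2, 4, 4, 4, 8, 8, 8, 8, 16, 16, 32.
Sum = 120.

120


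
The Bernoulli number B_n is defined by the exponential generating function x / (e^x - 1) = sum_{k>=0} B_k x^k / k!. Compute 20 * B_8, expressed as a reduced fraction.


Bernoulli numbers can also be computed recursively via B_0 = 1 and sum_{j=0}^{m} C(m+1, j) B_j = 0 for m >= 1. Odd-index Bernoulli numbers vanish for k >= 3.
Computing B_8 = -1/30, so 20 * B_8 = 20 * -1/30 = -2/3.

-2/3


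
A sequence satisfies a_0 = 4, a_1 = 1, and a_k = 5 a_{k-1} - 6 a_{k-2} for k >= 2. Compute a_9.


The characteristic equation is t^2 - 5 t + 6 = 0, with roots r_1 = 3 and r_2 = 2 (so c_1 = r_1 + r_2, c_2 = -r_1 r_2 as required).
One can use the closed form a_n = A r_1^n + B r_2^n, but direct iteration is more reliable:
a_0 = 4, a_1 = 1, a_2 = -19, a_3 = -101, a_4 = -391, a_5 = -1349, a_6 = -4399, a_7 = -13901, a_8 = -43111, a_9 = -132149.
So a_9 = -132149.

-132149


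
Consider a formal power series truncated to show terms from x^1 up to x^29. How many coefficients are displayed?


From x^1 to x^29 inclusive, the count is 29 - 1 + 1 = 29.

29


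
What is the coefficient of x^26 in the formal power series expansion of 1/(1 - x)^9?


The negative binomial / multiset identity is
1/(1 - x)^r = sum_{k>=0} C(k + r - 1, r - 1) x^k.
Here r = 9 and k = 26, so the coefficient is
C(26 + 8, 8) = C(34, 8)
= 18156204

18156204


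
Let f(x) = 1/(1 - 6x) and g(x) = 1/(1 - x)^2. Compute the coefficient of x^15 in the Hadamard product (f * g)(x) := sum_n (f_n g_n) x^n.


f has coefficients f_k = 6^k. For g = 1/(1 - x)^2 the coefficient is g_k = C(k + 1, 1) = k + 1. The Hadamard coefficient is (f * g)_k = 6^k * (k + 1).
For k = 15: 6^15 * 16 = 470184984576 * 16 = 7522959753216.

7522959753216


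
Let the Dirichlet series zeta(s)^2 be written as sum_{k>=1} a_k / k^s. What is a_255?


The Dirichlet convolution of the constant function 1 with itself gives (1 * 1)(k) = sum_{d | k} 1 = d(k), the number of positive divisors of k.
Since zeta(s) = sum_{k>=1} 1/k^s, we have zeta(s)^2 = sum_{k>=1} d(k)/k^s, so a_k = d(k).
For k = 255: the divisors are 1, 3, 5, 15, 17, 51, 85, 255.
Count = 8.

8


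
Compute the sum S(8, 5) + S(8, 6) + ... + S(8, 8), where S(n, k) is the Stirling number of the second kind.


By definition, S(n, k) counts partitions of an n-set into exactly k nonempty blocks.
Computing row n = 8 for k = 5..8:
S(8, k): 1050, 266, 28, 1
Sum = 1345.

1345


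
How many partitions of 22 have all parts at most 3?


Using the generating function (1-x)^(-1)(1-x^2)^(-1)(1-x^3)^(-1),
the coefficient of x^22 counts these restricted partitions.
Result = 52

52


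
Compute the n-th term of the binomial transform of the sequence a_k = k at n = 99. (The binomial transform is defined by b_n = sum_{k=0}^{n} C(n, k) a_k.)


With a_k = k, b_n = sum_{k=0}^{n} C(n, k) k. Using k * C(n, k) = n * C(n-1, k-1) gives b_n = n * sum_{k>=1} C(n-1, k-1) = n * 2^(n-1).
For n = 99: 99 * 2^98 = 99 * 316912650057057350374175801344 = 31374352355648677687043404333056.

31374352355648677687043404333056


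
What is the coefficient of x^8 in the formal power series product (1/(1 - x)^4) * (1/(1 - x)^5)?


Combine the factors: (1/(1 - x)^4) * (1/(1 - x)^5) = 1/(1 - x)^9.
Then use 1/(1 - x)^r = sum_{k>=0} C(k + r - 1, r - 1) x^k with r = 9 and k = 8:
C(16, 8) = 12870.

12870


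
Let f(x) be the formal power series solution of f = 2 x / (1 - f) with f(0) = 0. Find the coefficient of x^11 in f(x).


Apply Lagrange inversion: f = 2 x * phi(f) with phi(t) = 1/(1 - t), so
[x^n] f = 2^n * (1/n) [t^(n-1)] phi(t)^n = 2^n * (1/n) [t^(n-1)] (1 - t)^(-n) = 2^n * (1/n) C(2n - 2, n - 1) = 2^n * C_{n-1}.
For n = 11: C_10 = C(20, 10) / 11 = 184756/11 = 16796.
With the 2^11 = 2048 factor, the coefficient is 2048 * 16796 = 34398208.

34398208


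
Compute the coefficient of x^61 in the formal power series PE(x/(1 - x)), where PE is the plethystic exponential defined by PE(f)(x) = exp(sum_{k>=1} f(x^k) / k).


For f(x) = x/(1 - x) we have
sum_{k>=1} f(x^k) / k = sum_{k>=1} (1/k) * x^k / (1 - x^k) = sum_{k, m >= 1} x^(k m) / k,
which after exponentiating simplifies to
PE(x/(1 - x)) = prod_{k>=1} 1 / (1 - x^k).
This is the generating function for the partition function p(n), so the coefficient of x^61 is p(61).
Computing p(61) by dynamic programming over parts 1, 2, ..., 61: p(61) = 1121505.

1121505


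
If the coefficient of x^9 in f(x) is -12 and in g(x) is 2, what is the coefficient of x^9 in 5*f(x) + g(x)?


Scalar multiplication scales coefficients: 5 * -12 = -60.
Then add the g coefficient: -60 + 2
= -58

-58


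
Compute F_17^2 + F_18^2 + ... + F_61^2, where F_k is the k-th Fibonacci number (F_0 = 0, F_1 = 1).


There is a standard identity sum_{k=0}^{N} F_k^2 = F_N * F_{N+1} (proved inductively from the telescoping relation F_k^2 = F_k F_{k+1} - F_{k-1} F_k). Then
sum_{k=17}^{61} F_k^2 = F_61 F_62 - F_16 F_17.
Computing: F_61 = 2504730781961, F_62 = 4052739537881, F_16 = 987, F_17 = 1597.
Sum = 2504730781961 * 4052739537881 - 987 * 1597 = 10151021471800938909388402.

10151021471800938909388402


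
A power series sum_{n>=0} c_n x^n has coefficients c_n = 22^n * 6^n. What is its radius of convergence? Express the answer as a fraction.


By the root test (Cauchy-Hadamard), the radius is R = 1 / limsup_n |c_n|^(1/n).
Here |c_n|^(1/n) = (22^n * 6^n)^(1/n) = 22 * 6 = 132 for all n.
So R = 1/132 = 1/132.

1/132


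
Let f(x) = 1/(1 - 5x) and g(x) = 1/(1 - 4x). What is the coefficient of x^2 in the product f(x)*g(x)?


The coefficient of x^n in f*g is the Cauchy product: sum_{k=0}^{n} a^k * b^(n-k).
With a=5, b=4, n=2:
sum_{k=0}^{2} 5^k * 4^(2-k)
= 61

61


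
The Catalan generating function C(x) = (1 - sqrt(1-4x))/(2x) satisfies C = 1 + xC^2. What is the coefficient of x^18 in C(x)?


Substituting x -> x scales the n-th coefficient by 1, so [x^18] C(x) = C_18.
C_18 = C(2*18, 18)/(19) = 9075135300/19 = 477638700.
= 477638700.

477638700


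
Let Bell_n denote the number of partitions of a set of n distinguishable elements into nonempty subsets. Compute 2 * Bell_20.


Bell_20 can be computed from the Bell triangle or from Dobinski's identity Bell_n = (1/e) * sum_{k>=0} k^n / k!.
Computing Bell_20 = 51724158235372.
Then 2 * 51724158235372 = 103448316470744.

103448316470744


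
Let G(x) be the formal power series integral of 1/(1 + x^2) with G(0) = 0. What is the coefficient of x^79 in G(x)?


1/(1 + x^2) = sum_{j>=0} (-1)^j x^(2j). Integrating termwise with G(0) = 0:
G(x) = sum_{j>=0} (-1)^j x^(2j+1) / (2j+1) = arctan(x).
Only odd powers are nonzero. For x^79 write 79 = 2*39 + 1, giving
(-1)^39 / 79 = -1/79 = -1/79.

-1/79


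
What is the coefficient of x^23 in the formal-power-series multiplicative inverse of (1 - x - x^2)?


Let the inverse be f(x) = sum_{k>=0} a_k x^k. From f(x) * (1 - x - x^2) = 1 and matching coefficients:
 x^0: a_0 = 1.
 x^1: a_1 - a_0 = 0, so a_1 = 1.
 x^k (k >= 2): a_k - a_{k-1} - a_{k-2} = 0, i.e. a_k = a_{k-1} + a_{k-2}.
This is the Fibonacci-type recurrence shifted so that a_0 = a_1 = 1.
Iterating: a_0=1, a_1=1, a_2=2, a_3=3, a_4=5, a_5=8, a_6=13, a_7=21, a_8=34, a_9=55, ...
a_23 = 46368.

46368


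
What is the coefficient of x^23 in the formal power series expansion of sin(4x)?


The Maclaurin series is sin(t) = sum_{k>=0} (-1)^k t^(2k+1) / (2k+1)!, so substituting t = 4x, only odd powers of x are nonzero, with coefficient of x^(2k+1) equal to (-1)^k 4^(2k+1) / (2k+1)!.
Write 23 = 2*11 + 1, giving the coefficient (-1)^11 * 4^23 / 23! = -70368744177664/25852016738884976640000 = -134217728/49308808782358125.

-134217728/49308808782358125


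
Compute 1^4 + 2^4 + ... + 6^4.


This power sum has a closed form given by Faulhaber's formula
sum_{k=1}^{m} k^p = (1 / (p + 1)) * sum_{j=0}^{p} C(p + 1, j) B_j m^(p + 1 - j),
but for small m direct computation is fastest:
1 + 16 + 81 + 256 + 625 + 1296 = 2275.

2275


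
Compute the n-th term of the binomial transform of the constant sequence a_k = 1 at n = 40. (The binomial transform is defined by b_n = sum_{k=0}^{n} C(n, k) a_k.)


With a_k = 1 for all k, b_n = sum_{k=0}^{n} C(n, k) = 2^n by the binomial theorem.
For n = 40: 2^40 = 1099511627776.

1099511627776


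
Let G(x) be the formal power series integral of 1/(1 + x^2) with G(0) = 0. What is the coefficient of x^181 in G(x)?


1/(1 + x^2) = sum_{j>=0} (-1)^j x^(2j). Integrating termwise with G(0) = 0:
G(x) = sum_{j>=0} (-1)^j x^(2j+1) / (2j+1) = arctan(x).
Only odd powers are nonzero. For x^181 write 181 = 2*90 + 1, giving
(-1)^90 / 181 = 1/181 = 1/181.

1/181


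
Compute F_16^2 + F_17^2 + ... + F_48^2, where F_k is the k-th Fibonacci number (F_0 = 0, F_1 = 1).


There is a standard identity sum_{k=0}^{N} F_k^2 = F_N * F_{N+1} (proved inductively from the telescoping relation F_k^2 = F_k F_{k+1} - F_{k-1} F_k). Then
sum_{k=16}^{48} F_k^2 = F_48 F_49 - F_15 F_16.
Computing: F_48 = 4807526976, F_49 = 7778742049, F_15 = 610, F_16 = 987.
Sum = 4807526976 * 7778742049 - 610 * 987 = 37396512239912411754.

37396512239912411754


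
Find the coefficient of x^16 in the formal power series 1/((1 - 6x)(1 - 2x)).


By partial fractions or Cauchy convolution:
The coefficient equals sum_{k=0}^{16} 6^k * 2^(16-k).
= 4231664828416

4231664828416


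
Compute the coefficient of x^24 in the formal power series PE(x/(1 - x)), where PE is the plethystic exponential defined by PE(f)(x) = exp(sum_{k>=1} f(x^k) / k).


For f(x) = x/(1 - x) we have
sum_{k>=1} f(x^k) / k = sum_{k>=1} (1/k) * x^k / (1 - x^k) = sum_{k, m >= 1} x^(k m) / k,
which after exponentiating simplifies to
PE(x/(1 - x)) = prod_{k>=1} 1 / (1 - x^k).
This is the generating function for the partition function p(n), so the coefficient of x^24 is p(24).
Computing p(24) by dynamic programming over parts 1, 2, ..., 24: p(24) = 1575.

1575


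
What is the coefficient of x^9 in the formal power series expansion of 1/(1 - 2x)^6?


The general identity 1/(1 - c x)^r = sum_{k>=0} c^k C(k + r - 1, r - 1) x^k follows by substituting y = c x into 1/(1 - y)^r = sum_{k>=0} C(k + r - 1, r - 1) y^k.
For c = 2, r = 6, k = 9:
2^9 * C(14, 5) = 512 * 2002 = 1025024.

1025024


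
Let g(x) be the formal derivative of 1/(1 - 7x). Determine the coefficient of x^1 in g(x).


Differentiate termwise: d/dx sum_{k>=0} 7^k x^k = sum_{k>=1} k 7^k x^(k-1) = sum_{j>=0} (j+1) 7^(j+1) x^j.
Equivalently, d/dx [1/(1 - 7x)] = 7/(1 - 7x)^2.
For j = 1: 2 * 7^2 = 2 * 49 = 98.

98


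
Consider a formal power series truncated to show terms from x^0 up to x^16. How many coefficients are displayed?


From x^0 to x^16 inclusive, the count is 16 - 0 + 1 = 17.

17


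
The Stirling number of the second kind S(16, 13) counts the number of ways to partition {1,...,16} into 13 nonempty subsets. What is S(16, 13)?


Using the explicit formula S(n,k) = (1/k!) sum_{j=0}^{k} (-1)^(k-j) C(k,j) j^n:
S(16, 13) = 165620
Equivalently, S(n,k) is n! times the coefficient of x^n in the EGF (e^x - 1)^k / k!.

165620


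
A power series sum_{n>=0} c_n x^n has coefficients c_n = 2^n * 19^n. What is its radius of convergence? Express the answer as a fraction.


By the root test (Cauchy-Hadamard), the radius is R = 1 / limsup_n |c_n|^(1/n).
Here |c_n|^(1/n) = (2^n * 19^n)^(1/n) = 2 * 19 = 38 for all n.
So R = 1/38 = 1/38.

1/38


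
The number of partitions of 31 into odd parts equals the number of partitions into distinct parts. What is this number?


Computing partitions of 31 into odd parts (1, 3, 5, ...):
Using the generating function prod_{k>=0} 1/(1-x^(2k+1)),
the count is 340

340


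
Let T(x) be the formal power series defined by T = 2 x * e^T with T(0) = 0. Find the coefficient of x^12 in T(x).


Apply the Lagrange inversion formula: if T = 2 x * phi(T) with phi(t) = e^t, then
[x^n] T = 2^n * (1/n) [t^(n-1)] phi(t)^n = 2^n * (1/n) [t^(n-1)] e^(n t) = 2^n * (1/n) * n^(n-1) / (n-1)! = 2^n * n^(n-1) / n!.
When c = 1 this is the Cayley count of rooted labeled trees on n vertices, divided by n!.
For n = 12: 2^12 * 12^11 / 12! = 4096 * 743008370688/479001600 = 12230590464/1925.

12230590464/1925


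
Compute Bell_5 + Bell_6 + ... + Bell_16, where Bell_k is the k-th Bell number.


Recall Bell_k counts set partitions of a k-set (with Bell_0 = 1 by convention).
Bell_5 through Bell_16: 52, 203, 877, 4140, 21147, 115975, 678570, 4213597, 27644437, 190899322, 1382958545, 10480142147
Sum = 52 + 203 + 877 + 4140 + 21147 + 115975 + 678570 + 4213597 + 27644437 + 190899322 + 1382958545 + 10480142147 = 12086679012.

12086679012


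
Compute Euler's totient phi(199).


phi(n) counts integers in [1, n] coprime to n. Using the multiplicative formula phi(n) = n * prod_{p | n} (1 - 1/p):
199 = 199, so
phi(199) = 199 * (1 - 1/199) = 198.

198


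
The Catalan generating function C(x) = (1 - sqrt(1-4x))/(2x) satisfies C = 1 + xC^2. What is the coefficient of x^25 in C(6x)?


Substituting x -> 6x scales the n-th coefficient by 6^n, so [x^25] C(6x) = 6^25 * C_25.
C_25 = C(2*25, 25)/(26) = 126410606437752/26 = 4861946401452.
So 6^25 * 4861946401452 = 28430288029929701376 * 4861946401452 = 138226536579360582077576172797952.

138226536579360582077576172797952


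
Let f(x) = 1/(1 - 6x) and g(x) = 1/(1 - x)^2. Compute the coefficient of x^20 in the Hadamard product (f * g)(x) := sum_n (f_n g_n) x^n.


f has coefficients f_k = 6^k. For g = 1/(1 - x)^2 the coefficient is g_k = C(k + 1, 1) = k + 1. The Hadamard coefficient is (f * g)_k = 6^k * (k + 1).
For k = 20: 6^20 * 21 = 3656158440062976 * 21 = 76779327241322496.

76779327241322496


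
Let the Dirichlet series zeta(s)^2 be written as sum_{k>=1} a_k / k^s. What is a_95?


The Dirichlet convolution of the constant function 1 with itself gives (1 * 1)(k) = sum_{d | k} 1 = d(k), the number of positive divisors of k.
Since zeta(s) = sum_{k>=1} 1/k^s, we have zeta(s)^2 = sum_{k>=1} d(k)/k^s, so a_k = d(k).
For k = 95: the divisors are 1, 5, 19, 95.
Count = 4.

4


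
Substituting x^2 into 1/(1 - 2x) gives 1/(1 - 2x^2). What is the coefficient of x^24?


The coefficient of x^(2m) in 1/(1 - 2x^2) is 2^m.
With n = 24 = 2*12, the coefficient is 2^12 = 4096.

4096


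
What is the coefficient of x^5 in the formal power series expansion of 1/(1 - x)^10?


The negative binomial / multiset identity is
1/(1 - x)^r = sum_{k>=0} C(k + r - 1, r - 1) x^k.
Here r = 10 and k = 5, so the coefficient is
C(5 + 9, 9) = C(14, 9)
= 2002

2002


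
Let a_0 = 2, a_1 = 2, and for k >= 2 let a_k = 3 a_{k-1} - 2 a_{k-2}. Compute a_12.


Iterating the recurrence forward:
a_0 = 2
a_1 = 2
a_2 = 3*2 - 2*2 = 2
a_3 = 3*2 - 2*2 = 2
a_4 = 3*2 - 2*2 = 2
a_5 = 3*2 - 2*2 = 2
a_6 = 3*2 - 2*2 = 2
a_7 = 3*2 - 2*2 = 2
a_8 = 3*2 - 2*2 = 2
a_9 = 3*2 - 2*2 = 2
a_10 = 3*2 - 2*2 = 2
a_11 = 3*2 - 2*2 = 2
a_12 = 3*2 - 2*2 = 2
So a_12 = 2.

2


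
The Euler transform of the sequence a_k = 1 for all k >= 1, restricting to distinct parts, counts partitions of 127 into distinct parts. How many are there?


Partitions of 127 into distinct parts can be computed via generating function.
Product (1+x)(1+x^2)(1+x^3)...
The coefficient of x^127 = 3725410

3725410


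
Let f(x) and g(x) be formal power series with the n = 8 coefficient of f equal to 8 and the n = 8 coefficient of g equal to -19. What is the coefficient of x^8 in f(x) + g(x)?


Addition of formal power series is termwise.
The coefficient of x^8 in f + g = 8 + -19
= -11

-11


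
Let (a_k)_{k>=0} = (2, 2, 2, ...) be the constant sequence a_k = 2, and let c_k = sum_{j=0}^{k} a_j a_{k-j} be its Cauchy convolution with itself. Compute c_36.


Since a_j = 2 for all j >= 0, the convolution sum becomes
c_k = sum_{j=0}^{k} 2 * 2 = 4 * (k + 1).
Equivalently, the generating function of (a_k) is 2/(1 - x) and its square is 4/(1 - x)^2 = sum_{k>=0} 4(k + 1) x^k.
For k = 36: 4 * 37 = 148.

148


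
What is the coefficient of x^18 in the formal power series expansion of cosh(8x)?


The Maclaurin series is cosh(t) = sum_{m>=0} t^(2m) / (2m)!, so substituting t = 8x, only even powers of x are nonzero, with coefficient of x^(2m) equal to 8^(2m) / (2m)!.
For x^18 the coefficient is 8^18/18! = 18014398509481984/6402373705728000 = 274877906944/97692469875.

274877906944/97692469875


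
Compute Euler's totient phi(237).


phi(n) counts integers in [1, n] coprime to n. Using the multiplicative formula phi(n) = n * prod_{p | n} (1 - 1/p):
237 = 3 * 79, so
phi(237) = 237 * (1 - 1/3) * (1 - 1/79) = 156.

156


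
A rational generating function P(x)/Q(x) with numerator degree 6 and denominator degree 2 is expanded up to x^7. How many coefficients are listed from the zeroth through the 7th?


Expanding up to x^7 gives the coefficients for x^0, x^1, ..., x^7.
That is 7 + 1 = 8 coefficients in total.

8


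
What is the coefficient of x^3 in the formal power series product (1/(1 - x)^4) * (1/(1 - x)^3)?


Combine the factors: (1/(1 - x)^4) * (1/(1 - x)^3) = 1/(1 - x)^7.
Then use 1/(1 - x)^r = sum_{k>=0} C(k + r - 1, r - 1) x^k with r = 7 and k = 3:
C(9, 6) = 84.

84


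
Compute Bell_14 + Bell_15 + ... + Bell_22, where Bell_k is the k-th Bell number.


Recall Bell_k counts set partitions of a k-set (with Bell_0 = 1 by convention).
Bell_14 through Bell_22: 190899322, 1382958545, 10480142147, 82864869804, 682076806159, 5832742205057, 51724158235372, 474869816156751, 4506715738447323
Sum = 190899322 + 1382958545 + 10480142147 + 82864869804 + 682076806159 + 5832742205057 + 51724158235372 + 474869816156751 + 4506715738447323 = 5039919450720480.

5039919450720480


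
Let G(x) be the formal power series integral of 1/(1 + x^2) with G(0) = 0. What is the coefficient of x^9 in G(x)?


1/(1 + x^2) = sum_{j>=0} (-1)^j x^(2j). Integrating termwise with G(0) = 0:
G(x) = sum_{j>=0} (-1)^j x^(2j+1) / (2j+1) = arctan(x).
Only odd powers are nonzero. For x^9 write 9 = 2*4 + 1, giving
(-1)^4 / 9 = 1/9 = 1/9.

1/9


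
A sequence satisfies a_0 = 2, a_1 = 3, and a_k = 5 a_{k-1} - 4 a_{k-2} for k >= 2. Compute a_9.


The characteristic equation is t^2 - 5 t + 4 = 0, with roots r_1 = 4 and r_2 = 1 (so c_1 = r_1 + r_2, c_2 = -r_1 r_2 as required).
One can use the closed form a_n = A r_1^n + B r_2^n, but direct iteration is more reliable:
a_0 = 2, a_1 = 3, a_2 = 7, a_3 = 23, a_4 = 87, a_5 = 343, a_6 = 1367, a_7 = 5463, a_8 = 21847, a_9 = 87383.
So a_9 = 87383.

87383


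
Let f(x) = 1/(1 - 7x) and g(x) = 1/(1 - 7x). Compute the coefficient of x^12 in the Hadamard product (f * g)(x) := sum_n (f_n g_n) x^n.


f has coefficients f_k = 7^k and g has coefficients g_k = 7^k, so the Hadamard product has coefficient (f*g)_k = 7^k * 7^k = 49^k.
For k = 12: 49^12 = 191581231380566414401.

191581231380566414401
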